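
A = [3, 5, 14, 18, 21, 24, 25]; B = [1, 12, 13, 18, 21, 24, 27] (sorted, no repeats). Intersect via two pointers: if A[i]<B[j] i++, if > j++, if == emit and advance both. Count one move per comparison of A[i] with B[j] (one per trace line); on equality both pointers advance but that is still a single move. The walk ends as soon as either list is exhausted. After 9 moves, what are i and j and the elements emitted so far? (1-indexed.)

i=7, j=7, emitted=[18, 21, 24]

[i=1,j=1] 3>1 → j++
[i=1,j=2] 3<12 → i++
[i=2,j=2] 5<12 → i++
[i=3,j=2] 14>12 → j++
[i=3,j=3] 14>13 → j++
[i=3,j=4] 14<18 → i++
[i=4,j=4] 18==18 emit → i++,j++
[i=5,j=5] 21==21 emit → i++,j++
[i=6,j=6] 24==24 emit → i++,j++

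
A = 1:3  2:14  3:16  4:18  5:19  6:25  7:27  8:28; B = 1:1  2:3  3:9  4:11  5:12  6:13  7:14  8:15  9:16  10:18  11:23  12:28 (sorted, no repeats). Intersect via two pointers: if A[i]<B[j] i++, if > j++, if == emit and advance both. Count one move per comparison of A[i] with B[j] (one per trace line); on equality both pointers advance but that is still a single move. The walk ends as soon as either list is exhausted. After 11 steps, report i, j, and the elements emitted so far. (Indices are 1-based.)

i=6, j=11, emitted=[3, 14, 16, 18]

i=1 j=1: 3>1, j++
i=1 j=2: 3==3 emit, i++,j++
i=2 j=3: 14>9, j++
i=2 j=4: 14>11, j++
i=2 j=5: 14>12, j++
i=2 j=6: 14>13, j++
i=2 j=7: 14==14 emit, i++,j++
i=3 j=8: 16>15, j++
i=3 j=9: 16==16 emit, i++,j++
i=4 j=10: 18==18 emit, i++,j++
i=5 j=11: 19<23, i++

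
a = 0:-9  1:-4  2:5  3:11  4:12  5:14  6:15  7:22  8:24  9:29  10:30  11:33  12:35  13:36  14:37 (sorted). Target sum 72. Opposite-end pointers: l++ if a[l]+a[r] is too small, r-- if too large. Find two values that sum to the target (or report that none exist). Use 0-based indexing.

(35, 37)

[0,14] -9+37=28 <72 → l++
[1,14] -4+37=33 <72 → l++
[2,14] 5+37=42 <72 → l++
[3,14] 11+37=48 <72 → l++
[4,14] 12+37=49 <72 → l++
[5,14] 14+37=51 <72 → l++
[6,14] 15+37=52 <72 → l++
[7,14] 22+37=59 <72 → l++
[8,14] 24+37=61 <72 → l++
[9,14] 29+37=66 <72 → l++
[10,14] 30+37=67 <72 → l++
[11,14] 33+37=70 <72 → l++
[12,14] 35+37=72 → found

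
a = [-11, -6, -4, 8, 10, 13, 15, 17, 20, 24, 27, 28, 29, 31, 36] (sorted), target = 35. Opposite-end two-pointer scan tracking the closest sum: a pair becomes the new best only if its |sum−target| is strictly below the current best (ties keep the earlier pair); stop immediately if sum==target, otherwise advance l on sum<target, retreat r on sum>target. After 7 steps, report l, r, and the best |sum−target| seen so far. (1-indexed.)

[1,15] -11+36=25 d=10 * → l++
[2,15] -6+36=30 d=5 * → l++
[3,15] -4+36=32 d=3 * → l++
[4,15] 8+36=44 d=9 → r--
[4,14] 8+31=39 d=4 → r--
[4,13] 8+29=37 d=2 * → r--
[4,12] 8+28=36 d=1 * → r--

l=4, r=11, best |Δ|=1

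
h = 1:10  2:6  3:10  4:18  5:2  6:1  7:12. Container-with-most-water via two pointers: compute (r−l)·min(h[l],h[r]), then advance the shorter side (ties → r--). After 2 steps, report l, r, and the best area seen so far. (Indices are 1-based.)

l=1 r=7: min(10,12)*6=60 best=60 *, l++
l=2 r=7: min(6,12)*5=30 best=60, l++

l=3, r=7, best area=60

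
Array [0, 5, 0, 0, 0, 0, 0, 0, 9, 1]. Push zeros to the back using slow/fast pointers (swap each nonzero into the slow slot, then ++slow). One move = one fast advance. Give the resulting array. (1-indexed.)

(s=1,f=1) a[fast]=0 → fast++
(s=1,f=2) a[fast]=5≠0 swap→a[1]=5 → slow++,fast++
(s=2,f=3) a[fast]=0 → fast++
(s=2,f=4) a[fast]=0 → fast++
(s=2,f=5) a[fast]=0 → fast++
(s=2,f=6) a[fast]=0 → fast++
(s=2,f=7) a[fast]=0 → fast++
(s=2,f=8) a[fast]=0 → fast++
(s=2,f=9) a[fast]=9≠0 swap→a[2]=9 → slow++,fast++
(s=3,f=10) a[fast]=1≠0 swap→a[3]=1 → slow++,fast++

[5, 9, 1, 0, 0, 0, 0, 0, 0, 0]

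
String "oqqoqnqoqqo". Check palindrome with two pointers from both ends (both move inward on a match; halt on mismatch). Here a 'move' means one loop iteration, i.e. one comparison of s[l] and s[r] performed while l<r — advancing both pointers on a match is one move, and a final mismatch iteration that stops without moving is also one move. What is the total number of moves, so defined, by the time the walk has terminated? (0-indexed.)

[0,10] 'o'=='o' → l++,r--
[1,9] 'q'=='q' → l++,r--
[2,8] 'q'=='q' → l++,r--
[3,7] 'o'=='o' → l++,r--
[4,6] 'q'=='q' → l++,r--

5 moves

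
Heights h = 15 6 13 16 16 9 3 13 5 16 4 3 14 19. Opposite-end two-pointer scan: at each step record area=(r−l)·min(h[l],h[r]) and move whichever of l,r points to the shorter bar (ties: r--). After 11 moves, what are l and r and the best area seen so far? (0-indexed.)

l=0 r=13: min(15,19)*13=195 best=195 *, l++
l=1 r=13: min(6,19)*12=72 best=195, l++
l=2 r=13: min(13,19)*11=143 best=195, l++
l=3 r=13: min(16,19)*10=160 best=195, l++
l=4 r=13: min(16,19)*9=144 best=195, l++
l=5 r=13: min(9,19)*8=72 best=195, l++
l=6 r=13: min(3,19)*7=21 best=195, l++
l=7 r=13: min(13,19)*6=78 best=195, l++
l=8 r=13: min(5,19)*5=25 best=195, l++
l=9 r=13: min(16,19)*4=64 best=195, l++
l=10 r=13: min(4,19)*3=12 best=195, l++

l=11, r=13, best area=195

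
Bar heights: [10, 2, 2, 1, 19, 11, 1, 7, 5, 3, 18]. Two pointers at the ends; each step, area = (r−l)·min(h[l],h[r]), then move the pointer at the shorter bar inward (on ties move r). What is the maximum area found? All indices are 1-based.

l=1 r=11: min(10,18)*10=100 best=100 *, l++
l=2 r=11: min(2,18)*9=18 best=100, l++
l=3 r=11: min(2,18)*8=16 best=100, l++
l=4 r=11: min(1,18)*7=7 best=100, l++
l=5 r=11: min(19,18)*6=108 best=108 *, r--
l=5 r=10: min(19,3)*5=15 best=108, r--
l=5 r=9: min(19,5)*4=20 best=108, r--
l=5 r=8: min(19,7)*3=21 best=108, r--
l=5 r=7: min(19,1)*2=2 best=108, r--
l=5 r=6: min(19,11)*1=11 best=108, r--

max area = 108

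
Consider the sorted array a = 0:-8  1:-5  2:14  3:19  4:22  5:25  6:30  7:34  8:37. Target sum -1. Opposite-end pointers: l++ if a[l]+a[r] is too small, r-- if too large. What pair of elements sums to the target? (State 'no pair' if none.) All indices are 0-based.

[0,8] -8+37=29 >-1 → r--
[0,7] -8+34=26 >-1 → r--
[0,6] -8+30=22 >-1 → r--
[0,5] -8+25=17 >-1 → r--
[0,4] -8+22=14 >-1 → r--
[0,3] -8+19=11 >-1 → r--
[0,2] -8+14=6 >-1 → r--
[0,1] -8+-5=-13 <-1 → l++

no pair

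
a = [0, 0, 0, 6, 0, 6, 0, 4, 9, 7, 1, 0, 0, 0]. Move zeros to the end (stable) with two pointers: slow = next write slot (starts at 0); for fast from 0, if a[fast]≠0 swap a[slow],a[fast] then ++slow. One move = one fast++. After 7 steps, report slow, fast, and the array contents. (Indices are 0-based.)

slow=2, fast=7, a=[6, 6, 0, 0, 0, 0, 0, 4, 9, 7, 1, 0, 0, 0]

slow=0 fast=0: a[fast]=0, fast++
slow=0 fast=1: a[fast]=0, fast++
slow=0 fast=2: a[fast]=0, fast++
slow=0 fast=3: a[fast]=6≠0 swap→a[0]=6, slow++,fast++
slow=1 fast=4: a[fast]=0, fast++
slow=1 fast=5: a[fast]=6≠0 swap→a[1]=6, slow++,fast++
slow=2 fast=6: a[fast]=0, fast++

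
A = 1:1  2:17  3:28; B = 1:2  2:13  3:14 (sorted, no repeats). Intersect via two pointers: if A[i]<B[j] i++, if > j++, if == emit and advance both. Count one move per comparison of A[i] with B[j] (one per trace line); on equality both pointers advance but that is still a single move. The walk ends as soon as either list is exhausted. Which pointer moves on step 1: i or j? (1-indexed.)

i=1 j=1: 1<2, i++

i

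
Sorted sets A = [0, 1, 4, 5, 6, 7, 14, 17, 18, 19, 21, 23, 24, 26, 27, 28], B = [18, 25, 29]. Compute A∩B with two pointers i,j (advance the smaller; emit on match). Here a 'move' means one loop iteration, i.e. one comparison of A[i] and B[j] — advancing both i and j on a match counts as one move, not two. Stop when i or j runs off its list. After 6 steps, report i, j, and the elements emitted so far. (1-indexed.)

i=7, j=1, emitted=[]

[i=1,j=1] 0<18 → i++
[i=2,j=1] 1<18 → i++
[i=3,j=1] 4<18 → i++
[i=4,j=1] 5<18 → i++
[i=5,j=1] 6<18 → i++
[i=6,j=1] 7<18 → i++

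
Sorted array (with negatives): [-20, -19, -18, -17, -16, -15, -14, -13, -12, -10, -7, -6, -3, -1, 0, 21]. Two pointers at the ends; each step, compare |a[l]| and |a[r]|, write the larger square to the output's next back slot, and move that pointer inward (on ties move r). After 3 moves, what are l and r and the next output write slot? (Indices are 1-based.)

l=1 r=16: |-20|<=|21| out[16]=441, r--
l=1 r=15: |-20|>|0| out[15]=400, l++
l=2 r=15: |-19|>|0| out[14]=361, l++

l=3, r=15, next write slot=13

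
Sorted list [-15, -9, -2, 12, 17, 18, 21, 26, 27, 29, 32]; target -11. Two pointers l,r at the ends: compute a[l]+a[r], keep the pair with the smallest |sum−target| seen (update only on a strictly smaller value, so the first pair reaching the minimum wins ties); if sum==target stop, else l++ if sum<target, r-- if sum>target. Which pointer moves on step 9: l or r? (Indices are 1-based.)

l

[1,11] -15+32=17 d=28 * → r--
[1,10] -15+29=14 d=25 * → r--
[1,9] -15+27=12 d=23 * → r--
[1,8] -15+26=11 d=22 * → r--
[1,7] -15+21=6 d=17 * → r--
[1,6] -15+18=3 d=14 * → r--
[1,5] -15+17=2 d=13 * → r--
[1,4] -15+12=-3 d=8 * → r--
[1,3] -15+-2=-17 d=6 * → l++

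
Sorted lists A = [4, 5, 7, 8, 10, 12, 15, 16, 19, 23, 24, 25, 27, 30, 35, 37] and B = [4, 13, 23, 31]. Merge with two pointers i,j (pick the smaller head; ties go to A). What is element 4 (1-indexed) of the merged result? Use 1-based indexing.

merged[4] = 7

[i=1,j=1] A[i]=4<=B[j]=4 take 4 → i++
[i=2,j=1] A[i]=5>B[j]=4 take 4 → j++
[i=2,j=2] A[i]=5<=B[j]=13 take 5 → i++
[i=3,j=2] A[i]=7<=B[j]=13 take 7 → i++
[i=4,j=2] A[i]=8<=B[j]=13 take 8 → i++
[i=5,j=2] A[i]=10<=B[j]=13 take 10 → i++
[i=6,j=2] A[i]=12<=B[j]=13 take 12 → i++
[i=7,j=2] A[i]=15>B[j]=13 take 13 → j++
[i=7,j=3] A[i]=15<=B[j]=23 take 15 → i++
[i=8,j=3] A[i]=16<=B[j]=23 take 16 → i++
[i=9,j=3] A[i]=19<=B[j]=23 take 19 → i++
[i=10,j=3] A[i]=23<=B[j]=23 take 23 → i++
[i=11,j=3] A[i]=24>B[j]=23 take 23 → j++
[i=11,j=4] A[i]=24<=B[j]=31 take 24 → i++
[i=12,j=4] A[i]=25<=B[j]=31 take 25 → i++
[i=13,j=4] A[i]=27<=B[j]=31 take 27 → i++
[i=14,j=4] A[i]=30<=B[j]=31 take 30 → i++
[i=15,j=4] A[i]=35>B[j]=31 take 31 → j++
[i=15,j=5] B done, take A[i]=35 → i++
[i=16,j=5] B done, take A[i]=37 → i++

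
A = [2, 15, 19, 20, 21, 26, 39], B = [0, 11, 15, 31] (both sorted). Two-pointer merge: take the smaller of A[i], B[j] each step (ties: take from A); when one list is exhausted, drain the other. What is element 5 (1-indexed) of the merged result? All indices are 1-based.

[i=1,j=1] A[i]=2>B[j]=0 take 0 → j++
[i=1,j=2] A[i]=2<=B[j]=11 take 2 → i++
[i=2,j=2] A[i]=15>B[j]=11 take 11 → j++
[i=2,j=3] A[i]=15<=B[j]=15 take 15 → i++
[i=3,j=3] A[i]=19>B[j]=15 take 15 → j++
[i=3,j=4] A[i]=19<=B[j]=31 take 19 → i++
[i=4,j=4] A[i]=20<=B[j]=31 take 20 → i++
[i=5,j=4] A[i]=21<=B[j]=31 take 21 → i++
[i=6,j=4] A[i]=26<=B[j]=31 take 26 → i++
[i=7,j=4] A[i]=39>B[j]=31 take 31 → j++
[i=7,j=5] B done, take A[i]=39 → i++

merged[5] = 15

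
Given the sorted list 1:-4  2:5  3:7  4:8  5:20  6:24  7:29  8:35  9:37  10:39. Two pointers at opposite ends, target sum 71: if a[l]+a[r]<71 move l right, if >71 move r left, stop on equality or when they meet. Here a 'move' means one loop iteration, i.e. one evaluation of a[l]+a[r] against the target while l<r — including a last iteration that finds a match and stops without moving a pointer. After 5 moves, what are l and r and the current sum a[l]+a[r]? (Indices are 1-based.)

[1,10] -4+39=35 <71 → l++
[2,10] 5+39=44 <71 → l++
[3,10] 7+39=46 <71 → l++
[4,10] 8+39=47 <71 → l++
[5,10] 20+39=59 <71 → l++

l=6, r=10, sum=63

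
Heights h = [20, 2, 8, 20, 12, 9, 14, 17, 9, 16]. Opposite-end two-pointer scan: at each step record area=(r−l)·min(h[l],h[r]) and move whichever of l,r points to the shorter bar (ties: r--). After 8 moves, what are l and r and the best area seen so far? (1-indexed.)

[1,10] min(20,16)*9=144 best=144 * → r--
[1,9] min(20,9)*8=72 best=144 → r--
[1,8] min(20,17)*7=119 best=144 → r--
[1,7] min(20,14)*6=84 best=144 → r--
[1,6] min(20,9)*5=45 best=144 → r--
[1,5] min(20,12)*4=48 best=144 → r--
[1,4] min(20,20)*3=60 best=144 → r--
[1,3] min(20,8)*2=16 best=144 → r--

l=1, r=2, best area=144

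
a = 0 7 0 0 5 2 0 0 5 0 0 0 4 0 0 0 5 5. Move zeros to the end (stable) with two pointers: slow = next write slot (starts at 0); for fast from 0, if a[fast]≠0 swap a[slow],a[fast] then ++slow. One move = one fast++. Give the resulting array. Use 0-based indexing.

(s=0,f=0) a[fast]=0 → fast++
(s=0,f=1) a[fast]=7≠0 swap→a[0]=7 → slow++,fast++
(s=1,f=2) a[fast]=0 → fast++
(s=1,f=3) a[fast]=0 → fast++
(s=1,f=4) a[fast]=5≠0 swap→a[1]=5 → slow++,fast++
(s=2,f=5) a[fast]=2≠0 swap→a[2]=2 → slow++,fast++
(s=3,f=6) a[fast]=0 → fast++
(s=3,f=7) a[fast]=0 → fast++
(s=3,f=8) a[fast]=5≠0 swap→a[3]=5 → slow++,fast++
(s=4,f=9) a[fast]=0 → fast++
(s=4,f=10) a[fast]=0 → fast++
(s=4,f=11) a[fast]=0 → fast++
(s=4,f=12) a[fast]=4≠0 swap→a[4]=4 → slow++,fast++
(s=5,f=13) a[fast]=0 → fast++
(s=5,f=14) a[fast]=0 → fast++
(s=5,f=15) a[fast]=0 → fast++
(s=5,f=16) a[fast]=5≠0 swap→a[5]=5 → slow++,fast++
(s=6,f=17) a[fast]=5≠0 swap→a[6]=5 → slow++,fast++

[7, 5, 2, 5, 4, 5, 5, 0, 0, 0, 0, 0, 0, 0, 0, 0, 0, 0]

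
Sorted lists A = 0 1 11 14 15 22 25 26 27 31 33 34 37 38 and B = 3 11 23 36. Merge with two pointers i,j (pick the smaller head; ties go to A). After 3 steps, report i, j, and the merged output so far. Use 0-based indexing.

i=2, j=1, merged so far=[0, 1, 3]

i=0 j=0: A[i]=0<=B[j]=3 take 0, i++
i=1 j=0: A[i]=1<=B[j]=3 take 1, i++
i=2 j=0: A[i]=11>B[j]=3 take 3, j++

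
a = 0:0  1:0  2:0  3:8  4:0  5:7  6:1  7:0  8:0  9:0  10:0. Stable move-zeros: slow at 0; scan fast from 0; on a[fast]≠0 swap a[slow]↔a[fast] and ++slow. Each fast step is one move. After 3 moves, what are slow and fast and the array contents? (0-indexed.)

slow=0 fast=0: a[fast]=0, fast++
slow=0 fast=1: a[fast]=0, fast++
slow=0 fast=2: a[fast]=0, fast++

slow=0, fast=3, a=[0, 0, 0, 8, 0, 7, 1, 0, 0, 0, 0]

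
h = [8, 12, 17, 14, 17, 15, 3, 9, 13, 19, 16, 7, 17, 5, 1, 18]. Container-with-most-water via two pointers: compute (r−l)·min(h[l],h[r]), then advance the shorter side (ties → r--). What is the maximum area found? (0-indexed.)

max area = 221

[0,15] min(8,18)*15=120 best=120 * → l++
[1,15] min(12,18)*14=168 best=168 * → l++
[2,15] min(17,18)*13=221 best=221 * → l++
[3,15] min(14,18)*12=168 best=221 → l++
[4,15] min(17,18)*11=187 best=221 → l++
[5,15] min(15,18)*10=150 best=221 → l++
[6,15] min(3,18)*9=27 best=221 → l++
[7,15] min(9,18)*8=72 best=221 → l++
[8,15] min(13,18)*7=91 best=221 → l++
[9,15] min(19,18)*6=108 best=221 → r--
[9,14] min(19,1)*5=5 best=221 → r--
[9,13] min(19,5)*4=20 best=221 → r--
[9,12] min(19,17)*3=51 best=221 → r--
[9,11] min(19,7)*2=14 best=221 → r--
[9,10] min(19,16)*1=16 best=221 → r--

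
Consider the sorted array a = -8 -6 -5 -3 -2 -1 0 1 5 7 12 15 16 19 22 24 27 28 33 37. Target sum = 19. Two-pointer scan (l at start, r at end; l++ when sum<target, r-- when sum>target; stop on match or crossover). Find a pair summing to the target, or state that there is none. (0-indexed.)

(-8, 27)

l=0 r=19: -8+37=29 >19, r--
l=0 r=18: -8+33=25 >19, r--
l=0 r=17: -8+28=20 >19, r--
l=0 r=16: -8+27=19, found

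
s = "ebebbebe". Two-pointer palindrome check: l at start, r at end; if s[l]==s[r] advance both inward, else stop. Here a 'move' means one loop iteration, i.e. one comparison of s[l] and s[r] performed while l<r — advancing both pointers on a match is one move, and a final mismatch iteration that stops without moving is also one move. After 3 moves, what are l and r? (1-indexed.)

l=1 r=8: 'e'=='e', l++,r--
l=2 r=7: 'b'=='b', l++,r--
l=3 r=6: 'e'=='e', l++,r--

l=4, r=5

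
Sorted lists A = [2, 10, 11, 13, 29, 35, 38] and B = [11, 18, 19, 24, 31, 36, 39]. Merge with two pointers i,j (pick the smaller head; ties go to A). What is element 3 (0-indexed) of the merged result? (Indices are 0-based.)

merged[3] = 11

i=0 j=0: A[i]=2<=B[j]=11 take 2, i++
i=1 j=0: A[i]=10<=B[j]=11 take 10, i++
i=2 j=0: A[i]=11<=B[j]=11 take 11, i++
i=3 j=0: A[i]=13>B[j]=11 take 11, j++
i=3 j=1: A[i]=13<=B[j]=18 take 13, i++
i=4 j=1: A[i]=29>B[j]=18 take 18, j++
i=4 j=2: A[i]=29>B[j]=19 take 19, j++
i=4 j=3: A[i]=29>B[j]=24 take 24, j++
i=4 j=4: A[i]=29<=B[j]=31 take 29, i++
i=5 j=4: A[i]=35>B[j]=31 take 31, j++
i=5 j=5: A[i]=35<=B[j]=36 take 35, i++
i=6 j=5: A[i]=38>B[j]=36 take 36, j++
i=6 j=6: A[i]=38<=B[j]=39 take 38, i++
i=7 j=6: A done, take B[j]=39, j++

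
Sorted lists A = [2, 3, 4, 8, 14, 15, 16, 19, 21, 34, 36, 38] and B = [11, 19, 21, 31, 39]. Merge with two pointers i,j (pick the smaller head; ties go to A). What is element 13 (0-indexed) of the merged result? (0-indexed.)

[i=0,j=0] A[i]=2<=B[j]=11 take 2 → i++
[i=1,j=0] A[i]=3<=B[j]=11 take 3 → i++
[i=2,j=0] A[i]=4<=B[j]=11 take 4 → i++
[i=3,j=0] A[i]=8<=B[j]=11 take 8 → i++
[i=4,j=0] A[i]=14>B[j]=11 take 11 → j++
[i=4,j=1] A[i]=14<=B[j]=19 take 14 → i++
[i=5,j=1] A[i]=15<=B[j]=19 take 15 → i++
[i=6,j=1] A[i]=16<=B[j]=19 take 16 → i++
[i=7,j=1] A[i]=19<=B[j]=19 take 19 → i++
[i=8,j=1] A[i]=21>B[j]=19 take 19 → j++
[i=8,j=2] A[i]=21<=B[j]=21 take 21 → i++
[i=9,j=2] A[i]=34>B[j]=21 take 21 → j++
[i=9,j=3] A[i]=34>B[j]=31 take 31 → j++
[i=9,j=4] A[i]=34<=B[j]=39 take 34 → i++
[i=10,j=4] A[i]=36<=B[j]=39 take 36 → i++
[i=11,j=4] A[i]=38<=B[j]=39 take 38 → i++
[i=12,j=4] A done, take B[j]=39 → j++

merged[13] = 34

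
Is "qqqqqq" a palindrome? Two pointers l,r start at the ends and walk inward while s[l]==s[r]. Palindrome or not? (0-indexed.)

[0,5] 'q'=='q' → l++,r--
[1,4] 'q'=='q' → l++,r--
[2,3] 'q'=='q' → l++,r--

palindrome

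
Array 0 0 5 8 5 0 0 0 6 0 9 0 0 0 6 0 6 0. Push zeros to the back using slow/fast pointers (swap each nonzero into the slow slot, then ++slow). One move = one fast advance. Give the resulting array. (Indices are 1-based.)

(s=1,f=1) a[fast]=0 → fast++
(s=1,f=2) a[fast]=0 → fast++
(s=1,f=3) a[fast]=5≠0 swap→a[1]=5 → slow++,fast++
(s=2,f=4) a[fast]=8≠0 swap→a[2]=8 → slow++,fast++
(s=3,f=5) a[fast]=5≠0 swap→a[3]=5 → slow++,fast++
(s=4,f=6) a[fast]=0 → fast++
(s=4,f=7) a[fast]=0 → fast++
(s=4,f=8) a[fast]=0 → fast++
(s=4,f=9) a[fast]=6≠0 swap→a[4]=6 → slow++,fast++
(s=5,f=10) a[fast]=0 → fast++
(s=5,f=11) a[fast]=9≠0 swap→a[5]=9 → slow++,fast++
(s=6,f=12) a[fast]=0 → fast++
(s=6,f=13) a[fast]=0 → fast++
(s=6,f=14) a[fast]=0 → fast++
(s=6,f=15) a[fast]=6≠0 swap→a[6]=6 → slow++,fast++
(s=7,f=16) a[fast]=0 → fast++
(s=7,f=17) a[fast]=6≠0 swap→a[7]=6 → slow++,fast++
(s=8,f=18) a[fast]=0 → fast++

[5, 8, 5, 6, 9, 6, 6, 0, 0, 0, 0, 0, 0, 0, 0, 0, 0, 0]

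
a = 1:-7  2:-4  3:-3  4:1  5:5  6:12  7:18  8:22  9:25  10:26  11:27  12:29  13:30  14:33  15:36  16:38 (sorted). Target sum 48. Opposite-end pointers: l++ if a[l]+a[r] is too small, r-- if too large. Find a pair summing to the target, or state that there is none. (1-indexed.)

(12, 36)

l=1 r=16: -7+38=31 <48, l++
l=2 r=16: -4+38=34 <48, l++
l=3 r=16: -3+38=35 <48, l++
l=4 r=16: 1+38=39 <48, l++
l=5 r=16: 5+38=43 <48, l++
l=6 r=16: 12+38=50 >48, r--
l=6 r=15: 12+36=48, found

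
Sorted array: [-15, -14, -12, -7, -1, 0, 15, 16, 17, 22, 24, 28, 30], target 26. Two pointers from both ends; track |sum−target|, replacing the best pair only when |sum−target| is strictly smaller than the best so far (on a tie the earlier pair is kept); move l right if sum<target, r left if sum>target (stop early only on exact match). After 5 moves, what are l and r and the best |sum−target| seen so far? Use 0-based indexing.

[0,12] -15+30=15 d=11 * → l++
[1,12] -14+30=16 d=10 * → l++
[2,12] -12+30=18 d=8 * → l++
[3,12] -7+30=23 d=3 * → l++
[4,12] -1+30=29 d=3 → r--

l=4, r=11, best |Δ|=3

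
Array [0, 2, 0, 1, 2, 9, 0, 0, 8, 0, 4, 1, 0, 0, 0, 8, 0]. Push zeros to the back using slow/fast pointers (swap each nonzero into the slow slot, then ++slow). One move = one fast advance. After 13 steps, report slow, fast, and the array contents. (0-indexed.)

slow=7, fast=13, a=[2, 1, 2, 9, 8, 4, 1, 0, 0, 0, 0, 0, 0, 0, 0, 8, 0]

(s=0,f=0) a[fast]=0 → fast++
(s=0,f=1) a[fast]=2≠0 swap→a[0]=2 → slow++,fast++
(s=1,f=2) a[fast]=0 → fast++
(s=1,f=3) a[fast]=1≠0 swap→a[1]=1 → slow++,fast++
(s=2,f=4) a[fast]=2≠0 swap→a[2]=2 → slow++,fast++
(s=3,f=5) a[fast]=9≠0 swap→a[3]=9 → slow++,fast++
(s=4,f=6) a[fast]=0 → fast++
(s=4,f=7) a[fast]=0 → fast++
(s=4,f=8) a[fast]=8≠0 swap→a[4]=8 → slow++,fast++
(s=5,f=9) a[fast]=0 → fast++
(s=5,f=10) a[fast]=4≠0 swap→a[5]=4 → slow++,fast++
(s=6,f=11) a[fast]=1≠0 swap→a[6]=1 → slow++,fast++
(s=7,f=12) a[fast]=0 → fast++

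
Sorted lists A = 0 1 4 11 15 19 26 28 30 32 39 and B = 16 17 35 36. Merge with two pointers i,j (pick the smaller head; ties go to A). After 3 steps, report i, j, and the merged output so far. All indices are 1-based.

i=4, j=1, merged so far=[0, 1, 4]

[i=1,j=1] A[i]=0<=B[j]=16 take 0 → i++
[i=2,j=1] A[i]=1<=B[j]=16 take 1 → i++
[i=3,j=1] A[i]=4<=B[j]=16 take 4 → i++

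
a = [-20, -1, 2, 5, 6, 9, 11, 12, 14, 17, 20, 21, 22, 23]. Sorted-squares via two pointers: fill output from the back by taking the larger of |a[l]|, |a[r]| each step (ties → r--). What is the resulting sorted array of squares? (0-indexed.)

[0,13] |-20|<=|23| out[13]=529 → r--
[0,12] |-20|<=|22| out[12]=484 → r--
[0,11] |-20|<=|21| out[11]=441 → r--
[0,10] |-20|<=|20| out[10]=400 → r--
[0,9] |-20|>|17| out[9]=400 → l++
[1,9] |-1|<=|17| out[8]=289 → r--
[1,8] |-1|<=|14| out[7]=196 → r--
[1,7] |-1|<=|12| out[6]=144 → r--
[1,6] |-1|<=|11| out[5]=121 → r--
[1,5] |-1|<=|9| out[4]=81 → r--
[1,4] |-1|<=|6| out[3]=36 → r--
[1,3] |-1|<=|5| out[2]=25 → r--
[1,2] |-1|<=|2| out[1]=4 → r--
[1,1] |-1|<=|-1| out[0]=1 → r--

[1, 4, 25, 36, 81, 121, 144, 196, 289, 400, 400, 441, 484, 529]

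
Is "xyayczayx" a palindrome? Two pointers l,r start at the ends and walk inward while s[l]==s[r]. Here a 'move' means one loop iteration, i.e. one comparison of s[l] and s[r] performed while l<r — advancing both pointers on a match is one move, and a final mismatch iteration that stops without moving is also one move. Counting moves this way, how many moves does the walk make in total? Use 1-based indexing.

4 moves

l=1 r=9: 'x'=='x', l++,r--
l=2 r=8: 'y'=='y', l++,r--
l=3 r=7: 'a'=='a', l++,r--
l=4 r=6: 'y'!='z', stop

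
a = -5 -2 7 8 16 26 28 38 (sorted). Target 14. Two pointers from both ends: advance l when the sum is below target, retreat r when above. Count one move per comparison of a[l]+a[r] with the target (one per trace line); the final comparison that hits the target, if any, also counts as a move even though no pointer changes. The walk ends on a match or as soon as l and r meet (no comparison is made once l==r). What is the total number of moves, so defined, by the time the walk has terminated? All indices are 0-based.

l=0 r=7: -5+38=33 >14, r--
l=0 r=6: -5+28=23 >14, r--
l=0 r=5: -5+26=21 >14, r--
l=0 r=4: -5+16=11 <14, l++
l=1 r=4: -2+16=14, found

5 moves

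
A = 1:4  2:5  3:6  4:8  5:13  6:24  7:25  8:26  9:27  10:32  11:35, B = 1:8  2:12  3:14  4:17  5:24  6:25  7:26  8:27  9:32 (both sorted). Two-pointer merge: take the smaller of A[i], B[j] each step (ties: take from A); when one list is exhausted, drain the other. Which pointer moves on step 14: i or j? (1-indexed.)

i

[i=1,j=1] A[i]=4<=B[j]=8 take 4 → i++
[i=2,j=1] A[i]=5<=B[j]=8 take 5 → i++
[i=3,j=1] A[i]=6<=B[j]=8 take 6 → i++
[i=4,j=1] A[i]=8<=B[j]=8 take 8 → i++
[i=5,j=1] A[i]=13>B[j]=8 take 8 → j++
[i=5,j=2] A[i]=13>B[j]=12 take 12 → j++
[i=5,j=3] A[i]=13<=B[j]=14 take 13 → i++
[i=6,j=3] A[i]=24>B[j]=14 take 14 → j++
[i=6,j=4] A[i]=24>B[j]=17 take 17 → j++
[i=6,j=5] A[i]=24<=B[j]=24 take 24 → i++
[i=7,j=5] A[i]=25>B[j]=24 take 24 → j++
[i=7,j=6] A[i]=25<=B[j]=25 take 25 → i++
[i=8,j=6] A[i]=26>B[j]=25 take 25 → j++
[i=8,j=7] A[i]=26<=B[j]=26 take 26 → i++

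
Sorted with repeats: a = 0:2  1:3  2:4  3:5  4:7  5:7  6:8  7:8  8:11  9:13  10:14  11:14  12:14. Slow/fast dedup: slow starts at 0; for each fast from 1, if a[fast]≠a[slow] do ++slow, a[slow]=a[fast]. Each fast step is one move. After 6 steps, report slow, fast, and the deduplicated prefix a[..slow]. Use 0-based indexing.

(s=0,f=1) a[fast]=3≠a[slow]=2 write a[1]=3 → slow++,fast++
(s=1,f=2) a[fast]=4≠a[slow]=3 write a[2]=4 → slow++,fast++
(s=2,f=3) a[fast]=5≠a[slow]=4 write a[3]=5 → slow++,fast++
(s=3,f=4) a[fast]=7≠a[slow]=5 write a[4]=7 → slow++,fast++
(s=4,f=5) a[fast]=7=a[slow] dup → fast++
(s=4,f=6) a[fast]=8≠a[slow]=7 write a[5]=8 → slow++,fast++

slow=5, fast=7, prefix=[2, 3, 4, 5, 7, 8]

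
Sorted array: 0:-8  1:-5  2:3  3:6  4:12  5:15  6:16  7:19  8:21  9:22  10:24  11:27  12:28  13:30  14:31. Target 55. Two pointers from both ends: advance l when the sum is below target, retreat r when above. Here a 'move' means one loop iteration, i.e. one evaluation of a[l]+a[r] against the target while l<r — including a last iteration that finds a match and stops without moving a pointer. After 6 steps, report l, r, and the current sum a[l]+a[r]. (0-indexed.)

l=6, r=14, sum=47

l=0 r=14: -8+31=23 <55, l++
l=1 r=14: -5+31=26 <55, l++
l=2 r=14: 3+31=34 <55, l++
l=3 r=14: 6+31=37 <55, l++
l=4 r=14: 12+31=43 <55, l++
l=5 r=14: 15+31=46 <55, l++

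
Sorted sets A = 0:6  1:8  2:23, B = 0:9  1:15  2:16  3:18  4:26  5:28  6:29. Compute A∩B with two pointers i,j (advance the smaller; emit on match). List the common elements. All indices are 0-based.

[i=0,j=0] 6<9 → i++
[i=1,j=0] 8<9 → i++
[i=2,j=0] 23>9 → j++
[i=2,j=1] 23>15 → j++
[i=2,j=2] 23>16 → j++
[i=2,j=3] 23>18 → j++
[i=2,j=4] 23<26 → i++

intersection = []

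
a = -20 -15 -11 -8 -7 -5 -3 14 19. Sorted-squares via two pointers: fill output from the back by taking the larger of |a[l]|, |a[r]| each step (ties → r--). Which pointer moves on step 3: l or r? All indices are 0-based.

l

[0,8] |-20|>|19| out[8]=400 → l++
[1,8] |-15|<=|19| out[7]=361 → r--
[1,7] |-15|>|14| out[6]=225 → l++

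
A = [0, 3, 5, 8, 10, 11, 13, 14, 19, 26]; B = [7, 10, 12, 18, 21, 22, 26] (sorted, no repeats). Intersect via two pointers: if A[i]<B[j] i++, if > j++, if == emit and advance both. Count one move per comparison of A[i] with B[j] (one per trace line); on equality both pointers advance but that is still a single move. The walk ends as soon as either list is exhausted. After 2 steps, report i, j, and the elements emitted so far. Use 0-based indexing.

i=2, j=0, emitted=[]

[i=0,j=0] 0<7 → i++
[i=1,j=0] 3<7 → i++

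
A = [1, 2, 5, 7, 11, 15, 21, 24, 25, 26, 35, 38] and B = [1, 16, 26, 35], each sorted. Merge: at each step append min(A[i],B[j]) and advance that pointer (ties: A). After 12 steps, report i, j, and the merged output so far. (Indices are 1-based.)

[i=1,j=1] A[i]=1<=B[j]=1 take 1 → i++
[i=2,j=1] A[i]=2>B[j]=1 take 1 → j++
[i=2,j=2] A[i]=2<=B[j]=16 take 2 → i++
[i=3,j=2] A[i]=5<=B[j]=16 take 5 → i++
[i=4,j=2] A[i]=7<=B[j]=16 take 7 → i++
[i=5,j=2] A[i]=11<=B[j]=16 take 11 → i++
[i=6,j=2] A[i]=15<=B[j]=16 take 15 → i++
[i=7,j=2] A[i]=21>B[j]=16 take 16 → j++
[i=7,j=3] A[i]=21<=B[j]=26 take 21 → i++
[i=8,j=3] A[i]=24<=B[j]=26 take 24 → i++
[i=9,j=3] A[i]=25<=B[j]=26 take 25 → i++
[i=10,j=3] A[i]=26<=B[j]=26 take 26 → i++

i=11, j=3, merged so far=[1, 1, 2, 5, 7, 11, 15, 16, 21, 24, 25, 26]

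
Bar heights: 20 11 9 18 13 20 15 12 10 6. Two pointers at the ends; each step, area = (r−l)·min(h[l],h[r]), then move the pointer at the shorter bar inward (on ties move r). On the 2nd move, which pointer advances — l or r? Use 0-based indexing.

r

[0,9] min(20,6)*9=54 best=54 * → r--
[0,8] min(20,10)*8=80 best=80 * → r--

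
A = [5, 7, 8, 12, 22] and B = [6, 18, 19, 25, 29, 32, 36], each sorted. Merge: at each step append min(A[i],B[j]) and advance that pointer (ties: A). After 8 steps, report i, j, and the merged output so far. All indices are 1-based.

i=6, j=4, merged so far=[5, 6, 7, 8, 12, 18, 19, 22]

[i=1,j=1] A[i]=5<=B[j]=6 take 5 → i++
[i=2,j=1] A[i]=7>B[j]=6 take 6 → j++
[i=2,j=2] A[i]=7<=B[j]=18 take 7 → i++
[i=3,j=2] A[i]=8<=B[j]=18 take 8 → i++
[i=4,j=2] A[i]=12<=B[j]=18 take 12 → i++
[i=5,j=2] A[i]=22>B[j]=18 take 18 → j++
[i=5,j=3] A[i]=22>B[j]=19 take 19 → j++
[i=5,j=4] A[i]=22<=B[j]=25 take 22 → i++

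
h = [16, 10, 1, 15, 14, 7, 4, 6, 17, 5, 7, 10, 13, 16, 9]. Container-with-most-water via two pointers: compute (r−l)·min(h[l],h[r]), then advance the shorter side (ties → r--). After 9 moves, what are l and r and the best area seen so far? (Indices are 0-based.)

l=3, r=8, best area=208

l=0 r=14: min(16,9)*14=126 best=126 *, r--
l=0 r=13: min(16,16)*13=208 best=208 *, r--
l=0 r=12: min(16,13)*12=156 best=208, r--
l=0 r=11: min(16,10)*11=110 best=208, r--
l=0 r=10: min(16,7)*10=70 best=208, r--
l=0 r=9: min(16,5)*9=45 best=208, r--
l=0 r=8: min(16,17)*8=128 best=208, l++
l=1 r=8: min(10,17)*7=70 best=208, l++
l=2 r=8: min(1,17)*6=6 best=208, l++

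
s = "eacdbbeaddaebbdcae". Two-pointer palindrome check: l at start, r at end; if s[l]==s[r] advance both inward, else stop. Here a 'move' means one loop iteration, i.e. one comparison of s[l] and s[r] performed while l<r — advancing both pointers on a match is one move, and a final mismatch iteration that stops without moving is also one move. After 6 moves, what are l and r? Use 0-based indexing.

[0,17] 'e'=='e' → l++,r--
[1,16] 'a'=='a' → l++,r--
[2,15] 'c'=='c' → l++,r--
[3,14] 'd'=='d' → l++,r--
[4,13] 'b'=='b' → l++,r--
[5,12] 'b'=='b' → l++,r--

l=6, r=11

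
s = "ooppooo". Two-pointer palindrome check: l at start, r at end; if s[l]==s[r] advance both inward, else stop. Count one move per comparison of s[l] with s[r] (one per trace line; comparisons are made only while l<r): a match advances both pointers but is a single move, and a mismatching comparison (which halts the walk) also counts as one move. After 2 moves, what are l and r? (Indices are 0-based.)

l=2, r=4

[0,6] 'o'=='o' → l++,r--
[1,5] 'o'=='o' → l++,r--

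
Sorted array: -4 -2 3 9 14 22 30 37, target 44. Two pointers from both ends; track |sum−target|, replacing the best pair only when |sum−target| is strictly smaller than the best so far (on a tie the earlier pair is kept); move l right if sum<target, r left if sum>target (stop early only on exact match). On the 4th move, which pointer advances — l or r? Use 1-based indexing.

r

l=1 r=8: -4+37=33 d=11 *, l++
l=2 r=8: -2+37=35 d=9 *, l++
l=3 r=8: 3+37=40 d=4 *, l++
l=4 r=8: 9+37=46 d=2 *, r--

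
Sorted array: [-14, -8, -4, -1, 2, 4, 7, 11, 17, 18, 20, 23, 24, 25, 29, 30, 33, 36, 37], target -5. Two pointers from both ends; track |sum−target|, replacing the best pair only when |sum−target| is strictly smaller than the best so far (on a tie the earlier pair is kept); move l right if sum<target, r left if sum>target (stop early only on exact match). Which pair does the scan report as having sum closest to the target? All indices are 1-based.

pair (-4, -1) with sum -5 (|Δ|=0)

l=1 r=19: -14+37=23 d=28 *, r--
l=1 r=18: -14+36=22 d=27 *, r--
l=1 r=17: -14+33=19 d=24 *, r--
l=1 r=16: -14+30=16 d=21 *, r--
l=1 r=15: -14+29=15 d=20 *, r--
l=1 r=14: -14+25=11 d=16 *, r--
l=1 r=13: -14+24=10 d=15 *, r--
l=1 r=12: -14+23=9 d=14 *, r--
l=1 r=11: -14+20=6 d=11 *, r--
l=1 r=10: -14+18=4 d=9 *, r--
l=1 r=9: -14+17=3 d=8 *, r--
l=1 r=8: -14+11=-3 d=2 *, r--
l=1 r=7: -14+7=-7 d=2, l++
l=2 r=7: -8+7=-1 d=4, r--
l=2 r=6: -8+4=-4 d=1 *, r--
l=2 r=5: -8+2=-6 d=1, l++
l=3 r=5: -4+2=-2 d=3, r--
l=3 r=4: -4+-1=-5 d=0 *, stop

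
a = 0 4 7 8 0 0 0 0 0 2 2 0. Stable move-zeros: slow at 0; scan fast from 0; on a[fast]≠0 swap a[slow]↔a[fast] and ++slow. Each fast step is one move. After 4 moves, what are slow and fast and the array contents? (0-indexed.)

(s=0,f=0) a[fast]=0 → fast++
(s=0,f=1) a[fast]=4≠0 swap→a[0]=4 → slow++,fast++
(s=1,f=2) a[fast]=7≠0 swap→a[1]=7 → slow++,fast++
(s=2,f=3) a[fast]=8≠0 swap→a[2]=8 → slow++,fast++

slow=3, fast=4, a=[4, 7, 8, 0, 0, 0, 0, 0, 0, 2, 2, 0]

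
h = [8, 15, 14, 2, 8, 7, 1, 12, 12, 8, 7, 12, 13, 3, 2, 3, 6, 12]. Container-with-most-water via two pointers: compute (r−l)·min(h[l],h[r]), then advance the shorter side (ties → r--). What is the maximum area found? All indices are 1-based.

[1,18] min(8,12)*17=136 best=136 * → l++
[2,18] min(15,12)*16=192 best=192 * → r--
[2,17] min(15,6)*15=90 best=192 → r--
[2,16] min(15,3)*14=42 best=192 → r--
[2,15] min(15,2)*13=26 best=192 → r--
[2,14] min(15,3)*12=36 best=192 → r--
[2,13] min(15,13)*11=143 best=192 → r--
[2,12] min(15,12)*10=120 best=192 → r--
[2,11] min(15,7)*9=63 best=192 → r--
[2,10] min(15,8)*8=64 best=192 → r--
[2,9] min(15,12)*7=84 best=192 → r--
[2,8] min(15,12)*6=72 best=192 → r--
[2,7] min(15,1)*5=5 best=192 → r--
[2,6] min(15,7)*4=28 best=192 → r--
[2,5] min(15,8)*3=24 best=192 → r--
[2,4] min(15,2)*2=4 best=192 → r--
[2,3] min(15,14)*1=14 best=192 → r--

max area = 192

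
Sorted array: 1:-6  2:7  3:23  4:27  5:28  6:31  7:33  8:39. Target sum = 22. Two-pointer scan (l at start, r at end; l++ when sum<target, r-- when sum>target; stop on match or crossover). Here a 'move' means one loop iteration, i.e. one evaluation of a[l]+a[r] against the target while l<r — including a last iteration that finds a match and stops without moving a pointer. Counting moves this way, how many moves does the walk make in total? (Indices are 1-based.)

4 moves

l=1 r=8: -6+39=33 >22, r--
l=1 r=7: -6+33=27 >22, r--
l=1 r=6: -6+31=25 >22, r--
l=1 r=5: -6+28=22, found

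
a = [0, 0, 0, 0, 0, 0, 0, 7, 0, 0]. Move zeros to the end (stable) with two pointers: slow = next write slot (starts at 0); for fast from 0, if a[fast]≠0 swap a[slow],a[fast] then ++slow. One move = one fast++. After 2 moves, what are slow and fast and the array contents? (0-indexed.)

slow=0 fast=0: a[fast]=0, fast++
slow=0 fast=1: a[fast]=0, fast++

slow=0, fast=2, a=[0, 0, 0, 0, 0, 0, 0, 7, 0, 0]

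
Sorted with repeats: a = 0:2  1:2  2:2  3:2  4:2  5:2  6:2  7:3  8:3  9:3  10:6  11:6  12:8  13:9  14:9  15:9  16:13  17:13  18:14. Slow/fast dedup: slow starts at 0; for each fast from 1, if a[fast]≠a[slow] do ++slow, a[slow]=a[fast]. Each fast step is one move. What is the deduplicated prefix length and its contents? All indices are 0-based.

length 7; prefix = [2, 3, 6, 8, 9, 13, 14]

slow=0 fast=1: a[fast]=2=a[slow] dup, fast++
slow=0 fast=2: a[fast]=2=a[slow] dup, fast++
slow=0 fast=3: a[fast]=2=a[slow] dup, fast++
slow=0 fast=4: a[fast]=2=a[slow] dup, fast++
slow=0 fast=5: a[fast]=2=a[slow] dup, fast++
slow=0 fast=6: a[fast]=2=a[slow] dup, fast++
slow=0 fast=7: a[fast]=3≠a[slow]=2 write a[1]=3, slow++,fast++
slow=1 fast=8: a[fast]=3=a[slow] dup, fast++
slow=1 fast=9: a[fast]=3=a[slow] dup, fast++
slow=1 fast=10: a[fast]=6≠a[slow]=3 write a[2]=6, slow++,fast++
slow=2 fast=11: a[fast]=6=a[slow] dup, fast++
slow=2 fast=12: a[fast]=8≠a[slow]=6 write a[3]=8, slow++,fast++
slow=3 fast=13: a[fast]=9≠a[slow]=8 write a[4]=9, slow++,fast++
slow=4 fast=14: a[fast]=9=a[slow] dup, fast++
slow=4 fast=15: a[fast]=9=a[slow] dup, fast++
slow=4 fast=16: a[fast]=13≠a[slow]=9 write a[5]=13, slow++,fast++
slow=5 fast=17: a[fast]=13=a[slow] dup, fast++
slow=5 fast=18: a[fast]=14≠a[slow]=13 write a[6]=14, slow++,fast++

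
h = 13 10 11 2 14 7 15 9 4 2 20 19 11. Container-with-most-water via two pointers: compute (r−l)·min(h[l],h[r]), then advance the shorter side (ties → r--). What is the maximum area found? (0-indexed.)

l=0 r=12: min(13,11)*12=132 best=132 *, r--
l=0 r=11: min(13,19)*11=143 best=143 *, l++
l=1 r=11: min(10,19)*10=100 best=143, l++
l=2 r=11: min(11,19)*9=99 best=143, l++
l=3 r=11: min(2,19)*8=16 best=143, l++
l=4 r=11: min(14,19)*7=98 best=143, l++
l=5 r=11: min(7,19)*6=42 best=143, l++
l=6 r=11: min(15,19)*5=75 best=143, l++
l=7 r=11: min(9,19)*4=36 best=143, l++
l=8 r=11: min(4,19)*3=12 best=143, l++
l=9 r=11: min(2,19)*2=4 best=143, l++
l=10 r=11: min(20,19)*1=19 best=143, r--

max area = 143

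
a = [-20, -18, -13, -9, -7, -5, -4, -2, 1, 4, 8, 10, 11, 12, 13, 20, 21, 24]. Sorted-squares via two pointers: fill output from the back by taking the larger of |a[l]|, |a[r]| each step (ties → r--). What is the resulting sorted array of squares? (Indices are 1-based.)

[1,18] |-20|<=|24| out[18]=576 → r--
[1,17] |-20|<=|21| out[17]=441 → r--
[1,16] |-20|<=|20| out[16]=400 → r--
[1,15] |-20|>|13| out[15]=400 → l++
[2,15] |-18|>|13| out[14]=324 → l++
[3,15] |-13|<=|13| out[13]=169 → r--
[3,14] |-13|>|12| out[12]=169 → l++
[4,14] |-9|<=|12| out[11]=144 → r--
[4,13] |-9|<=|11| out[10]=121 → r--
[4,12] |-9|<=|10| out[9]=100 → r--
[4,11] |-9|>|8| out[8]=81 → l++
[5,11] |-7|<=|8| out[7]=64 → r--
[5,10] |-7|>|4| out[6]=49 → l++
[6,10] |-5|>|4| out[5]=25 → l++
[7,10] |-4|<=|4| out[4]=16 → r--
[7,9] |-4|>|1| out[3]=16 → l++
[8,9] |-2|>|1| out[2]=4 → l++
[9,9] |1|<=|1| out[1]=1 → r--

[1, 4, 16, 16, 25, 49, 64, 81, 100, 121, 144, 169, 169, 324, 400, 400, 441, 576]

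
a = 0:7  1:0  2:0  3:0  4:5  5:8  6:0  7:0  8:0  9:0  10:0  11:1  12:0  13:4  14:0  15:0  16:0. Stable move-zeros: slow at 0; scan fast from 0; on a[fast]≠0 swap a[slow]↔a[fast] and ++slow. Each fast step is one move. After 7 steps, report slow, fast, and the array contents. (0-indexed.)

slow=0 fast=0: a[fast]=7≠0 swap→a[0]=7, slow++,fast++
slow=1 fast=1: a[fast]=0, fast++
slow=1 fast=2: a[fast]=0, fast++
slow=1 fast=3: a[fast]=0, fast++
slow=1 fast=4: a[fast]=5≠0 swap→a[1]=5, slow++,fast++
slow=2 fast=5: a[fast]=8≠0 swap→a[2]=8, slow++,fast++
slow=3 fast=6: a[fast]=0, fast++

slow=3, fast=7, a=[7, 5, 8, 0, 0, 0, 0, 0, 0, 0, 0, 1, 0, 4, 0, 0, 0]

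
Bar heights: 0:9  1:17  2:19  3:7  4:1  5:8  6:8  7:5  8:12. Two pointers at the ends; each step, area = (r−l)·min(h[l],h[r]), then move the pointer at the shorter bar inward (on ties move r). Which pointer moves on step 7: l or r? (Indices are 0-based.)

[0,8] min(9,12)*8=72 best=72 * → l++
[1,8] min(17,12)*7=84 best=84 * → r--
[1,7] min(17,5)*6=30 best=84 → r--
[1,6] min(17,8)*5=40 best=84 → r--
[1,5] min(17,8)*4=32 best=84 → r--
[1,4] min(17,1)*3=3 best=84 → r--
[1,3] min(17,7)*2=14 best=84 → r--

r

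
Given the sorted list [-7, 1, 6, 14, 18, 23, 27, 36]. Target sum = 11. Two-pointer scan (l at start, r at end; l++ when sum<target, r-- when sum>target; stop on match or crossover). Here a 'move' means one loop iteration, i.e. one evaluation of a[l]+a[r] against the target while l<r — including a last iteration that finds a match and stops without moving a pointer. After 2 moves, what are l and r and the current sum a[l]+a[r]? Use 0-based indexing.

l=0 r=7: -7+36=29 >11, r--
l=0 r=6: -7+27=20 >11, r--

l=0, r=5, sum=16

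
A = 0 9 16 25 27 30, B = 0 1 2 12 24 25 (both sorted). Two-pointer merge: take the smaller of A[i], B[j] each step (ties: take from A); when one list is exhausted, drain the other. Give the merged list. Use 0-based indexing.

i=0 j=0: A[i]=0<=B[j]=0 take 0, i++
i=1 j=0: A[i]=9>B[j]=0 take 0, j++
i=1 j=1: A[i]=9>B[j]=1 take 1, j++
i=1 j=2: A[i]=9>B[j]=2 take 2, j++
i=1 j=3: A[i]=9<=B[j]=12 take 9, i++
i=2 j=3: A[i]=16>B[j]=12 take 12, j++
i=2 j=4: A[i]=16<=B[j]=24 take 16, i++
i=3 j=4: A[i]=25>B[j]=24 take 24, j++
i=3 j=5: A[i]=25<=B[j]=25 take 25, i++
i=4 j=5: A[i]=27>B[j]=25 take 25, j++
i=4 j=6: B done, take A[i]=27, i++
i=5 j=6: B done, take A[i]=30, i++

[0, 0, 1, 2, 9, 12, 16, 24, 25, 25, 27, 30]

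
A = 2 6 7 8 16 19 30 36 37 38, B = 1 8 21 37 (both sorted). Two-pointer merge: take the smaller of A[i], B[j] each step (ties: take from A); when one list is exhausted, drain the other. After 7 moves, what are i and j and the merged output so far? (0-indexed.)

[i=0,j=0] A[i]=2>B[j]=1 take 1 → j++
[i=0,j=1] A[i]=2<=B[j]=8 take 2 → i++
[i=1,j=1] A[i]=6<=B[j]=8 take 6 → i++
[i=2,j=1] A[i]=7<=B[j]=8 take 7 → i++
[i=3,j=1] A[i]=8<=B[j]=8 take 8 → i++
[i=4,j=1] A[i]=16>B[j]=8 take 8 → j++
[i=4,j=2] A[i]=16<=B[j]=21 take 16 → i++

i=5, j=2, merged so far=[1, 2, 6, 7, 8, 8, 16]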